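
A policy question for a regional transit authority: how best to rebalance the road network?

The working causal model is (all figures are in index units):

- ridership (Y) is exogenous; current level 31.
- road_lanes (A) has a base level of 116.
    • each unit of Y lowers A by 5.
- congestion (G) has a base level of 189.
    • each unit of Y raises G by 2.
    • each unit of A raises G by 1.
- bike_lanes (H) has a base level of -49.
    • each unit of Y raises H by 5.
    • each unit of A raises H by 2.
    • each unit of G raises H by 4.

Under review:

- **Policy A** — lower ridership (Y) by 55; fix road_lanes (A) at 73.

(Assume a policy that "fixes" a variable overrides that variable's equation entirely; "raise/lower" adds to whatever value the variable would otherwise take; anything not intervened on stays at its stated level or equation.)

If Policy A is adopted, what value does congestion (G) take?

214

Policy A (Y − 55, A := 73):
  Y = 31 − 55 = -24
  A = 73
  G = 189 + 2·(-24) + 73 = 214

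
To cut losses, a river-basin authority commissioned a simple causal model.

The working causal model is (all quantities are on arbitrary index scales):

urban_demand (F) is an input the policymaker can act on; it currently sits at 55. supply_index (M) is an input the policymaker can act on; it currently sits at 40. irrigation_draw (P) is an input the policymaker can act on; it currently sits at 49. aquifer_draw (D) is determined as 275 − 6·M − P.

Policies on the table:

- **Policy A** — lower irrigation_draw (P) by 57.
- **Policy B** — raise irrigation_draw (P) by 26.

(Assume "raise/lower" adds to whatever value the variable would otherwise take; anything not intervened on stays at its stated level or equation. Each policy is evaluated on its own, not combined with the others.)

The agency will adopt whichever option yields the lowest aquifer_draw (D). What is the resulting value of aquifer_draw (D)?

-40

Policy A (P − 57):
  M = 40
  P = 49 − 57 = -8
  D = 275 − 6·40 − (-8) = 43
Policy B (P + 26):
  M = 40
  P = 49 + 26 = 75
  D = 275 − 6·40 − 75 = -40
Comparing — Policy A: D=43, Policy B: D=-40. Lowest is -40 (Policy B).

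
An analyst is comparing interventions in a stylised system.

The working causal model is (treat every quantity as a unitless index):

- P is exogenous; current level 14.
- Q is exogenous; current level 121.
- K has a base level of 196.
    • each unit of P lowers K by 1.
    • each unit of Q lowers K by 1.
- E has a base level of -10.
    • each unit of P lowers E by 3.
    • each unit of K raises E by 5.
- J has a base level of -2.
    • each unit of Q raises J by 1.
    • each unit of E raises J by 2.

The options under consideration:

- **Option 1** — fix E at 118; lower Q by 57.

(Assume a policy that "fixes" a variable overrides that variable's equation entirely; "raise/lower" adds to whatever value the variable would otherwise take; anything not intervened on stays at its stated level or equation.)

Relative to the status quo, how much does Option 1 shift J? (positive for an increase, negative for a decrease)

Baseline:
  P = 14
  Q = 121
  K = 196 − 14 − 121 = 61
  E = -10 − 3·14 + 5·61 = 253
  J = -2 + 121 + 2·253 = 625
Option 1 (E := 118, Q − 57):
  P = 14
  Q = 121 − 57 = 64
  K = 196 − 14 − 64 = 118
  E = 118
  J = -2 + 64 + 2·118 = 298
Change in J: 298 − 625 = -327

-327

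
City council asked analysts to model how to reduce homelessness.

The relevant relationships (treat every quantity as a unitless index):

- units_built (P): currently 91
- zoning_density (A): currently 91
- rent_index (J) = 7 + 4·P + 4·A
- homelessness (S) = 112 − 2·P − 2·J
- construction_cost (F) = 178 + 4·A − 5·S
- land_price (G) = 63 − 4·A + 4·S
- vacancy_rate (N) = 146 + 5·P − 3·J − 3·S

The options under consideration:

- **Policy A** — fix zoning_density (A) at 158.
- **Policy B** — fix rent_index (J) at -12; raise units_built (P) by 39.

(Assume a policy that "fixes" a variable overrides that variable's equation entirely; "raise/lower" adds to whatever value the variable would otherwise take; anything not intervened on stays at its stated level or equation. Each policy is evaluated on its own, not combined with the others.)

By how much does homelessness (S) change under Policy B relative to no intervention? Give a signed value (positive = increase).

1416

Baseline:
  P = 91
  A = 91
  J = 7 + 4·91 + 4·91 = 735
  S = 112 − 2·91 − 2·735 = -1540
Policy B (J := -12, P + 39):
  P = 91 + 39 = 130
  A = 91
  J = -12
  S = 112 − 2·130 − 2·(-12) = -124
Change in S: -124 − (-1540) = 1416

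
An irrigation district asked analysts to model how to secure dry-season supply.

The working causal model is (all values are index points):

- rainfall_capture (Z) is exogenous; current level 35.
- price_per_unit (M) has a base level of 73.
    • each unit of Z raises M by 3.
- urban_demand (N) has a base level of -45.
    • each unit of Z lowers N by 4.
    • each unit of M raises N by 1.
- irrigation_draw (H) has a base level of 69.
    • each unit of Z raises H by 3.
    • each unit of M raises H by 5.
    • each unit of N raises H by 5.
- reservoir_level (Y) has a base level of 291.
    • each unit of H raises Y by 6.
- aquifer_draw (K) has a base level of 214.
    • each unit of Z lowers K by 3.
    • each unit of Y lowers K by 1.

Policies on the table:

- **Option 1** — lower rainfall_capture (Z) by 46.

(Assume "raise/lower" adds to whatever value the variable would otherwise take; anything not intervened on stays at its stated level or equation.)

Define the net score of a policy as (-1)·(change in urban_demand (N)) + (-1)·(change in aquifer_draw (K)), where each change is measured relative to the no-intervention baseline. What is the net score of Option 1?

-3772

Baseline:
  Z = 35
  M = 73 + 3·35 = 178
  N = -45 − 4·35 + 178 = -7
  H = 69 + 3·35 + 5·178 + 5·(-7) = 1029
  Y = 291 + 6·1029 = 6465
  K = 214 − 3·35 − 6465 = -6356
Option 1 (Z − 46):
  Z = 35 − 46 = -11
  M = 73 + 3·(-11) = 40
  N = -45 − 4·(-11) + 40 = 39
  H = 69 + 3·(-11) + 5·40 + 5·39 = 431
  Y = 291 + 6·431 = 2877
  K = 214 − 3·(-11) − 2877 = -2630
ΔN = 39 − (-7) = 46; ΔK = -2630 − (-6356) = 3726
Score = (-1)·46 + (-1)·3726 = -3772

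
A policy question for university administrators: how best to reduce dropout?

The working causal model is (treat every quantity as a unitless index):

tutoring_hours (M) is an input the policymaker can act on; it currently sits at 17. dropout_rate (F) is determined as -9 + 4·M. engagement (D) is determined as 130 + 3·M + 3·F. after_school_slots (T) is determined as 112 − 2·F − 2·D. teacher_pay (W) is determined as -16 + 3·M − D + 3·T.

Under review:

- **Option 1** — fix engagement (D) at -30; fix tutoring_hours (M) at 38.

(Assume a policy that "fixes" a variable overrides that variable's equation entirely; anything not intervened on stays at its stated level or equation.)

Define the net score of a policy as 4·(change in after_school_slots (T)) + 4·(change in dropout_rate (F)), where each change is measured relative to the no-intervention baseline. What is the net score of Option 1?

Baseline:
  M = 17
  F = -9 + 4·17 = 59
  D = 130 + 3·17 + 3·59 = 358
  T = 112 − 2·59 − 2·358 = -722
Option 1 (D := -30, M := 38):
  M = 38
  F = -9 + 4·38 = 143
  D = -30
  T = 112 − 2·143 − 2·(-30) = -114
ΔT = -114 − (-722) = 608; ΔF = 143 − 59 = 84
Score = 4·608 + 4·84 = 2768

2768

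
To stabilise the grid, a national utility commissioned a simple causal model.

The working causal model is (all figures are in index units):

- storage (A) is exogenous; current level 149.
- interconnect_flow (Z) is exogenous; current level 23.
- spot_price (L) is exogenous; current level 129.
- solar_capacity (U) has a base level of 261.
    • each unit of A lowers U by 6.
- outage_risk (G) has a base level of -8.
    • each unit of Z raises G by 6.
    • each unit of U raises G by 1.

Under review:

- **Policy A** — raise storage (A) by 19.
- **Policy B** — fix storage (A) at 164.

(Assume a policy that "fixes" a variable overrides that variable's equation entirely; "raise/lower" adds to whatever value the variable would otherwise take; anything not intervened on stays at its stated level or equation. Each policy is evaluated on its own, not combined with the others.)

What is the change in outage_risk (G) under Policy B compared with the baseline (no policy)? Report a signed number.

-90

Baseline:
  A = 149
  Z = 23
  U = 261 − 6·149 = -633
  G = -8 + 6·23 + (-633) = -503
Policy B (A := 164):
  A = 164
  Z = 23
  U = 261 − 6·164 = -723
  G = -8 + 6·23 + (-723) = -593
Change in G: -593 − (-503) = -90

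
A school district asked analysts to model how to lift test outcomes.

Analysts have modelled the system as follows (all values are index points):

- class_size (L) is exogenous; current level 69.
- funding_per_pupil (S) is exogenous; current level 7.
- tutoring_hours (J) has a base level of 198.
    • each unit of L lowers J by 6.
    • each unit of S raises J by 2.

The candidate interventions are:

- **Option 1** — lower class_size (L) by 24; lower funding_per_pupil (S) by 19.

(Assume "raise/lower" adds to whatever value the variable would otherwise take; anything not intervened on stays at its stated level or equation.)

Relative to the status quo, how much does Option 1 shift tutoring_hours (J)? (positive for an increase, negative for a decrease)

Baseline:
  L = 69
  S = 7
  J = 198 − 6·69 + 2·7 = -202
Option 1 (L − 24, S − 19):
  L = 69 − 24 = 45
  S = 7 − 19 = -12
  J = 198 − 6·45 + 2·(-12) = -96
Change in J: -96 − (-202) = 106

106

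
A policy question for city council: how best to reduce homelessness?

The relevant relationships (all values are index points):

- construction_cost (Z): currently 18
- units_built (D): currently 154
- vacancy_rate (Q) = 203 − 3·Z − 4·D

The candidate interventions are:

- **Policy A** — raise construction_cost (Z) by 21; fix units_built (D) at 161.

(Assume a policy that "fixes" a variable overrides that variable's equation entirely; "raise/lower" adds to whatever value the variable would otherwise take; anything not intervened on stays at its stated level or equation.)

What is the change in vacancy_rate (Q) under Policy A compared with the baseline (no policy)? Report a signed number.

Baseline:
  Z = 18
  D = 154
  Q = 203 − 3·18 − 4·154 = -467
Policy A (Z + 21, D := 161):
  Z = 18 + 21 = 39
  D = 161
  Q = 203 − 3·39 − 4·161 = -558
Change in Q: -558 − (-467) = -91

-91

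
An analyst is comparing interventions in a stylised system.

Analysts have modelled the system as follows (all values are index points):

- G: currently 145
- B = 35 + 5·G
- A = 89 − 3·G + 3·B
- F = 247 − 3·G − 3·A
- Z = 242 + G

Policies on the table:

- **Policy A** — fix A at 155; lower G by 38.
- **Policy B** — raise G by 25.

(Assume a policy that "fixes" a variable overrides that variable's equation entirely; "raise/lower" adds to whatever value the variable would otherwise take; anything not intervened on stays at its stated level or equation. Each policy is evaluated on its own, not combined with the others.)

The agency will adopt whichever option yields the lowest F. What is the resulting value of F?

-6965

Policy A (A := 155, G − 38):
  G = 145 − 38 = 107
  B = 35 + 5·107 = 570
  A = 155
  F = 247 − 3·107 − 3·155 = -539
Policy B (G + 25):
  G = 145 + 25 = 170
  B = 35 + 5·170 = 885
  A = 89 − 3·170 + 3·885 = 2234
  F = 247 − 3·170 − 3·2234 = -6965
Comparing — Policy A: F=-539, Policy B: F=-6965. Lowest is -6965 (Policy B).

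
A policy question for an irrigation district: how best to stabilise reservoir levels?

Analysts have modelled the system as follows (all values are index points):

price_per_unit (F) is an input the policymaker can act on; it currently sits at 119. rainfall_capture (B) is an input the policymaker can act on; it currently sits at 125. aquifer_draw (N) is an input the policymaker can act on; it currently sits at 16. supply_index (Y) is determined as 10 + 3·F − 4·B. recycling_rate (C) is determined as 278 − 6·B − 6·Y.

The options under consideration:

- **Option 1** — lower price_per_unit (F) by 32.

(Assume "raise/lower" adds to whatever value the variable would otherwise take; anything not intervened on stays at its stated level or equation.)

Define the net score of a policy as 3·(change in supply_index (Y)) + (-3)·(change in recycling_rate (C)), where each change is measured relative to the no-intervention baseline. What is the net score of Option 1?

-2016

Baseline:
  F = 119
  B = 125
  Y = 10 + 3·119 − 4·125 = -133
  C = 278 − 6·125 − 6·(-133) = 326
Option 1 (F − 32):
  F = 119 − 32 = 87
  B = 125
  Y = 10 + 3·87 − 4·125 = -229
  C = 278 − 6·125 − 6·(-229) = 902
ΔY = -229 − (-133) = -96; ΔC = 902 − 326 = 576
Score = 3·(-96) + (-3)·576 = -2016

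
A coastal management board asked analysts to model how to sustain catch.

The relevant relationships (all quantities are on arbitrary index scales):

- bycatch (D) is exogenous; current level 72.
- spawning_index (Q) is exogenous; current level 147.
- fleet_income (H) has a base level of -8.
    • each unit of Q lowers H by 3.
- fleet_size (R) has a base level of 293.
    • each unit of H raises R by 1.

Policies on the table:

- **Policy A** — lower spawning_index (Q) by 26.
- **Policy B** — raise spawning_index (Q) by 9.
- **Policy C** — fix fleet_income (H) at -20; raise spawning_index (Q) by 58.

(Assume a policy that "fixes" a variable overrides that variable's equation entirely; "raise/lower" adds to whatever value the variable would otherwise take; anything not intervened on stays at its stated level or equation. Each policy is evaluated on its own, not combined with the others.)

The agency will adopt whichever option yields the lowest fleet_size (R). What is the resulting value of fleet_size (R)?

Policy A (Q − 26):
  Q = 147 − 26 = 121
  H = -8 − 3·121 = -371
  R = 293 + (-371) = -78
Policy B (Q + 9):
  Q = 147 + 9 = 156
  H = -8 − 3·156 = -476
  R = 293 + (-476) = -183
Policy C (H := -20, Q + 58):
  Q = 147 + 58 = 205
  H = -20
  R = 293 + (-20) = 273
Comparing — Policy A: R=-78, Policy B: R=-183, Policy C: R=273. Lowest is -183 (Policy B).

-183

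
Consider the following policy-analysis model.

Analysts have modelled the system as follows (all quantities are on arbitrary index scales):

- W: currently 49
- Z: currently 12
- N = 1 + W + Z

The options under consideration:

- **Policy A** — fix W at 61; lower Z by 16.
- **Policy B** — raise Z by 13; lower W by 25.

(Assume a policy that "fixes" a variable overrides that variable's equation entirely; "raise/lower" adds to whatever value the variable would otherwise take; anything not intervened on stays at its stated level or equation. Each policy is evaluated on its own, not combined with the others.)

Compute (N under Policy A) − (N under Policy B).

8

Policy A (W := 61, Z − 16):
  W = 61
  Z = 12 − 16 = -4
  N = 1 + 61 + (-4) = 58
Policy B (Z + 13, W − 25):
  W = 49 − 25 = 24
  Z = 12 + 13 = 25
  N = 1 + 24 + 25 = 50
N: 58 − 50 = 8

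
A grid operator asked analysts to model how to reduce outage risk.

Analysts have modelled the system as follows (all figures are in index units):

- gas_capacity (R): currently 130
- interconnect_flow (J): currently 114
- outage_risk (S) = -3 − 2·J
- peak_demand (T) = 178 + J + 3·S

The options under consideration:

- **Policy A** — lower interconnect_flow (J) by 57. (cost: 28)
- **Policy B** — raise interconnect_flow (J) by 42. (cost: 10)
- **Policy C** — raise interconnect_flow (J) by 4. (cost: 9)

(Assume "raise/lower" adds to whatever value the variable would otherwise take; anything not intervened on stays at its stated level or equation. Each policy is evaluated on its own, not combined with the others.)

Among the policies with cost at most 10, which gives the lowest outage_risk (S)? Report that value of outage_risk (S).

-315

Policy B (J + 42):
  J = 114 + 42 = 156
  S = -3 − 2·156 = -315
Policy C (J + 4):
  J = 114 + 4 = 118
  S = -3 − 2·118 = -239
Comparing — Policy B: S=-315, Policy C: S=-239. Lowest is -315 (Policy B).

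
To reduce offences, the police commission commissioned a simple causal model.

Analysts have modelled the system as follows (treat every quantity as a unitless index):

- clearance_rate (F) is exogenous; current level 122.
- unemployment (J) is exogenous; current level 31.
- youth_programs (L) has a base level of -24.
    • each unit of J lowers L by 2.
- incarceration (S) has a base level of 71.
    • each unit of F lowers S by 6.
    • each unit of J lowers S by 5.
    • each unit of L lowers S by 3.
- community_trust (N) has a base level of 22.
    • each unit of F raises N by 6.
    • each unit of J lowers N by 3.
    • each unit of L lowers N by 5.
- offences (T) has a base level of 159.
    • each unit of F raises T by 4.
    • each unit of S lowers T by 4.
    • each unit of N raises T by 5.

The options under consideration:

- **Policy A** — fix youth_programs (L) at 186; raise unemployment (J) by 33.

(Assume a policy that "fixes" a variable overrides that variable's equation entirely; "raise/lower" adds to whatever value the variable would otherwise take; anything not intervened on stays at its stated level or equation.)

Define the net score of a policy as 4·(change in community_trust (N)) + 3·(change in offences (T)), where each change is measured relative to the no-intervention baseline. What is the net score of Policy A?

-15949

Baseline:
  F = 122
  J = 31
  L = -24 − 2·31 = -86
  S = 71 − 6·122 − 5·31 − 3·(-86) = -558
  N = 22 + 6·122 − 3·31 − 5·(-86) = 1091
  T = 159 + 4·122 − 4·(-558) + 5·1091 = 8334
Policy A (L := 186, J + 33):
  F = 122
  J = 31 + 33 = 64
  L = 186
  S = 71 − 6·122 − 5·64 − 3·186 = -1539
  N = 22 + 6·122 − 3·64 − 5·186 = -368
  T = 159 + 4·122 − 4·(-1539) + 5·(-368) = 4963
ΔN = -368 − 1091 = -1459; ΔT = 4963 − 8334 = -3371
Score = 4·(-1459) + 3·(-3371) = -15949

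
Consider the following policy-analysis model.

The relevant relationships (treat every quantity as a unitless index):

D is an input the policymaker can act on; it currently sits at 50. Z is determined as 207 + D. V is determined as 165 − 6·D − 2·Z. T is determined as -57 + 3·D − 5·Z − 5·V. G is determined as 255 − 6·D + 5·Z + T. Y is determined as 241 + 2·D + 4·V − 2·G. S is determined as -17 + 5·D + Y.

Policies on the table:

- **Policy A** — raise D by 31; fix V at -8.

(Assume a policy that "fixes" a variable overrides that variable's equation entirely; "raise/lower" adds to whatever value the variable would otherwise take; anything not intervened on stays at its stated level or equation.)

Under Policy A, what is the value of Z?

288

Policy A (D + 31, V := -8):
  D = 50 + 31 = 81
  Z = 207 + 81 = 288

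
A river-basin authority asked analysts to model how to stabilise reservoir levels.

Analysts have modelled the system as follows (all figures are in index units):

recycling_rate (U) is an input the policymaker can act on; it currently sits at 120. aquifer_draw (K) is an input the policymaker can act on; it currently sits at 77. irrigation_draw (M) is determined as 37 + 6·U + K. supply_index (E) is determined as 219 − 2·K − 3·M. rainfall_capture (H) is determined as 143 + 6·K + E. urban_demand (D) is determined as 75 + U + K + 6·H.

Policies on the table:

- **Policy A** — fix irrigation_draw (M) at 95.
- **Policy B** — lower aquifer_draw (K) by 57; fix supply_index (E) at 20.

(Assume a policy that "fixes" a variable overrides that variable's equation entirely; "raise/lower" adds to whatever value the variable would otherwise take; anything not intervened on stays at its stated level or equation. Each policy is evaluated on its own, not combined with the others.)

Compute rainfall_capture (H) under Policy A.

385

Policy A (M := 95):
  U = 120
  K = 77
  M = 95
  E = 219 − 2·77 − 3·95 = -220
  H = 143 + 6·77 + (-220) = 385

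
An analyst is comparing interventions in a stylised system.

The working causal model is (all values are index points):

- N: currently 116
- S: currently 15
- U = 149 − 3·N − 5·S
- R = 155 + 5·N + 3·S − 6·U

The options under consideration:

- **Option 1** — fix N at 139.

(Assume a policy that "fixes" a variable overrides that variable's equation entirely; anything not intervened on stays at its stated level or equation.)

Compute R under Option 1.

2953

Option 1 (N := 139):
  N = 139
  S = 15
  U = 149 − 3·139 − 5·15 = -343
  R = 155 + 5·139 + 3·15 − 6·(-343) = 2953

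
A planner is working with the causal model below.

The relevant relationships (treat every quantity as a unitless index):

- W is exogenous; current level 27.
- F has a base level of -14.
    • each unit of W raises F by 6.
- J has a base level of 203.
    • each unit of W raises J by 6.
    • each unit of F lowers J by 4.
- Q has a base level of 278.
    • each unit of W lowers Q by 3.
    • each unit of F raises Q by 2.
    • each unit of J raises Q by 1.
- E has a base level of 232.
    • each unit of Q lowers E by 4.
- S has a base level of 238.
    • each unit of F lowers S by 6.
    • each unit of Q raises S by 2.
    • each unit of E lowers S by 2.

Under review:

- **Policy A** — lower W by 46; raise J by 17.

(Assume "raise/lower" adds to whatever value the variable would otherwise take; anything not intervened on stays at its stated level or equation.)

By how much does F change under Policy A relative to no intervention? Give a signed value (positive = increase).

Baseline:
  W = 27
  F = -14 + 6·27 = 148
Policy A (W − 46, J + 17):
  W = 27 − 46 = -19
  F = -14 + 6·(-19) = -128
Change in F: -128 − 148 = -276

-276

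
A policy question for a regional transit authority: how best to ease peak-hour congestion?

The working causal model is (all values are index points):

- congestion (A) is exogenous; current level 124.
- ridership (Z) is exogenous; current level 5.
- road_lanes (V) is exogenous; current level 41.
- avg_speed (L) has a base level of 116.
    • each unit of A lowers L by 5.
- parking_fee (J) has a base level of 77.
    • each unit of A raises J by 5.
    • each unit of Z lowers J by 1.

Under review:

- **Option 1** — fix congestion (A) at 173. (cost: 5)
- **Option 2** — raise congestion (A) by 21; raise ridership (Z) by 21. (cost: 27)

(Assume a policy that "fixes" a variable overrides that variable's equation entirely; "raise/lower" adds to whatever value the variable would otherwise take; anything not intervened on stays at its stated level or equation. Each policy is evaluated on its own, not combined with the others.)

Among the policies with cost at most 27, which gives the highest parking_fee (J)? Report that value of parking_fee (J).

Option 1 (A := 173):
  A = 173
  Z = 5
  J = 77 + 5·173 − 5 = 937
Option 2 (A + 21, Z + 21):
  A = 124 + 21 = 145
  Z = 5 + 21 = 26
  J = 77 + 5·145 − 26 = 776
Comparing — Option 1: J=937, Option 2: J=776. Highest is 937 (Option 1).

937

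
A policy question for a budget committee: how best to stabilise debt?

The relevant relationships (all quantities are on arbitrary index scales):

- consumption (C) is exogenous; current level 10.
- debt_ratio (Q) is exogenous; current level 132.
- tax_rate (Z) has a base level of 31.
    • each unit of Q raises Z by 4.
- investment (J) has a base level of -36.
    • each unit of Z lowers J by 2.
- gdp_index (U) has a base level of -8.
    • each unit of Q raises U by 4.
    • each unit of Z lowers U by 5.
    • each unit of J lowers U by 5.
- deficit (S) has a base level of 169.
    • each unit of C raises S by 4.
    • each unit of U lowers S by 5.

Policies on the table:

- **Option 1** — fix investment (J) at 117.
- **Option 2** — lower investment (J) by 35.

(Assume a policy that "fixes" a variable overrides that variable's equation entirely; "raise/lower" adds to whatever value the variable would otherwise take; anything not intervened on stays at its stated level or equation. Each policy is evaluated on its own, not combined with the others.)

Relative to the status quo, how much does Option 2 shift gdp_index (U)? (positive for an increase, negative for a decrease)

Baseline:
  Q = 132
  Z = 31 + 4·132 = 559
  J = -36 − 2·559 = -1154
  U = -8 + 4·132 − 5·559 − 5·(-1154) = 3495
Option 2 (J − 35):
  Q = 132
  Z = 31 + 4·132 = 559
  J = -36 − 2·559 (−35 from intervention) = -1189
  U = -8 + 4·132 − 5·559 − 5·(-1189) = 3670
Change in U: 3670 − 3495 = 175

175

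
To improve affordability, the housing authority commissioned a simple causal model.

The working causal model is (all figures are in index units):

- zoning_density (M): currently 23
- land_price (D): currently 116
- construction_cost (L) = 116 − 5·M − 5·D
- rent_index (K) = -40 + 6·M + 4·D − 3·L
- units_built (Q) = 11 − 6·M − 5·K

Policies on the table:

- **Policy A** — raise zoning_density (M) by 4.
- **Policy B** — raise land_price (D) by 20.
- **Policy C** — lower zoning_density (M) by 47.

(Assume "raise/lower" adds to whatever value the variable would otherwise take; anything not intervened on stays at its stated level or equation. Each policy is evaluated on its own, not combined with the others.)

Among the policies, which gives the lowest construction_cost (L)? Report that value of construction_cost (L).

Policy A (M + 4):
  M = 23 + 4 = 27
  D = 116
  L = 116 − 5·27 − 5·116 = -599
Policy B (D + 20):
  M = 23
  D = 116 + 20 = 136
  L = 116 − 5·23 − 5·136 = -679
Policy C (M − 47):
  M = 23 − 47 = -24
  D = 116
  L = 116 − 5·(-24) − 5·116 = -344
Comparing — Policy A: L=-599, Policy B: L=-679, Policy C: L=-344. Lowest is -679 (Policy B).

-679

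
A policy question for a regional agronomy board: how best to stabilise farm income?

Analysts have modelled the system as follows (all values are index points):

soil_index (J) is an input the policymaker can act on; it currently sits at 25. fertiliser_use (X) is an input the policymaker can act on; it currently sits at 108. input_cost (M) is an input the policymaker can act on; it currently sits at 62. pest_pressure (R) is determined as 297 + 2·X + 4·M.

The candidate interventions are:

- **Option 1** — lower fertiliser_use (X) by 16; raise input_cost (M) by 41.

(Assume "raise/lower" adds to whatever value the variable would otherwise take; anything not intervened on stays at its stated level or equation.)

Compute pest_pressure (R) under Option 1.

Option 1 (X − 16, M + 41):
  X = 108 − 16 = 92
  M = 62 + 41 = 103
  R = 297 + 2·92 + 4·103 = 893

893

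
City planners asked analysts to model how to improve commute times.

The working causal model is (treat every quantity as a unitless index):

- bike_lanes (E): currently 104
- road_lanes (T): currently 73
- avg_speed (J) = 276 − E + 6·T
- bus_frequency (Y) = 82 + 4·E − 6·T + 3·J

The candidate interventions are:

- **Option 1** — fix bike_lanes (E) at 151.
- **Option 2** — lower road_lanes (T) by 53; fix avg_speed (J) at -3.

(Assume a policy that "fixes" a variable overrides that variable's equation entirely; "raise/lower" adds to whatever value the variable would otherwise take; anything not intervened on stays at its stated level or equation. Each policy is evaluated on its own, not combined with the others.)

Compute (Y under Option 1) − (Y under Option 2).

Option 1 (E := 151):
  E = 151
  T = 73
  J = 276 − 151 + 6·73 = 563
  Y = 82 + 4·151 − 6·73 + 3·563 = 1937
Option 2 (T − 53, J := -3):
  E = 104
  T = 73 − 53 = 20
  J = -3
  Y = 82 + 4·104 − 6·20 + 3·(-3) = 369
Y: 1937 − 369 = 1568

1568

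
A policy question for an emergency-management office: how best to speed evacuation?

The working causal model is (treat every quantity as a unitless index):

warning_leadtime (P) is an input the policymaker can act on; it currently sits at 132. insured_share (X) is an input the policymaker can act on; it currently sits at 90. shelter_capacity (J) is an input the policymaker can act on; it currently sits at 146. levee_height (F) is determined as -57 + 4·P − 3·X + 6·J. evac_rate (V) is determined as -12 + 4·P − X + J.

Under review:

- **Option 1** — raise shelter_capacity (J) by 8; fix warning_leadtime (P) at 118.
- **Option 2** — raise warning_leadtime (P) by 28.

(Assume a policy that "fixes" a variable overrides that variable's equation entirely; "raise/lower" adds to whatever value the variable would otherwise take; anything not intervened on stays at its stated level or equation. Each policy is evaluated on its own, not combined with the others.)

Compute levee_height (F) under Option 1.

1069

Option 1 (J + 8, P := 118):
  P = 118
  X = 90
  J = 146 + 8 = 154
  F = -57 + 4·118 − 3·90 + 6·154 = 1069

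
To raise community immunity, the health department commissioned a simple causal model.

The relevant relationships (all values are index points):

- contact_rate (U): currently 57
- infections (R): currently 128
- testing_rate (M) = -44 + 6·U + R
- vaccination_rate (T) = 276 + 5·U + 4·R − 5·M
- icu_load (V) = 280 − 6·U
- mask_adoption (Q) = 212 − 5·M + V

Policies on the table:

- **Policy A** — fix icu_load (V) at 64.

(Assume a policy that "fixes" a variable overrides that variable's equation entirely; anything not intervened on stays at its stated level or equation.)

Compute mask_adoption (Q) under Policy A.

-1854

Policy A (V := 64):
  U = 57
  R = 128
  M = -44 + 6·57 + 128 = 426
  V = 64
  Q = 212 − 5·426 + 64 = -1854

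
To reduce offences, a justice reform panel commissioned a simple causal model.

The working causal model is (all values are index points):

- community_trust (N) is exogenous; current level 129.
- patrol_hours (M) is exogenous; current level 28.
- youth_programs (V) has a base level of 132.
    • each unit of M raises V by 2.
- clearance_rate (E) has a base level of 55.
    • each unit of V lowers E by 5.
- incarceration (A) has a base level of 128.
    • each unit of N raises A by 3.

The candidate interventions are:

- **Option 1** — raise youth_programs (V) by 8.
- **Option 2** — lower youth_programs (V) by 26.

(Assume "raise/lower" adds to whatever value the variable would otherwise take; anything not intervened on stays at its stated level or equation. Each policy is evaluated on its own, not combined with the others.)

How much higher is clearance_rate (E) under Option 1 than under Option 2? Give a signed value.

Option 1 (V + 8):
  M = 28
  V = 132 + 2·28 (+8 from intervention) = 196
  E = 55 − 5·196 = -925
Option 2 (V − 26):
  M = 28
  V = 132 + 2·28 (−26 from intervention) = 162
  E = 55 − 5·162 = -755
E: -925 − (-755) = -170

-170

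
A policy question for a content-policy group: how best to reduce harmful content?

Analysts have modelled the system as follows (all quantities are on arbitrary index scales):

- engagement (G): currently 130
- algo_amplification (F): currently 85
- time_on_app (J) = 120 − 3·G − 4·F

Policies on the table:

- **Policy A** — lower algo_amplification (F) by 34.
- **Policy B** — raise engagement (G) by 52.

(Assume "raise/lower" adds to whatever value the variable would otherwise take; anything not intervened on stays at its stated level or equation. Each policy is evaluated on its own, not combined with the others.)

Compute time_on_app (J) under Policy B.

Policy B (G + 52):
  G = 130 + 52 = 182
  F = 85
  J = 120 − 3·182 − 4·85 = -766

-766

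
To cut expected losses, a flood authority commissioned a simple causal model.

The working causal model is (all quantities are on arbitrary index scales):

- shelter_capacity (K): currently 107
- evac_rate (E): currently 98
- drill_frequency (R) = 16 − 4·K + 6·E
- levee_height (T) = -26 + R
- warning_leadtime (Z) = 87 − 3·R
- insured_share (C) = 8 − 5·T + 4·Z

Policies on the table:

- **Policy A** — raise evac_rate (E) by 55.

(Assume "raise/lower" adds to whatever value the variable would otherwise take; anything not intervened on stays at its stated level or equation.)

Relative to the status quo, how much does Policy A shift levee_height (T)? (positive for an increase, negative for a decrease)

Baseline:
  K = 107
  E = 98
  R = 16 − 4·107 + 6·98 = 176
  T = -26 + 176 = 150
Policy A (E + 55):
  K = 107
  E = 98 + 55 = 153
  R = 16 − 4·107 + 6·153 = 506
  T = -26 + 506 = 480
Change in T: 480 − 150 = 330

330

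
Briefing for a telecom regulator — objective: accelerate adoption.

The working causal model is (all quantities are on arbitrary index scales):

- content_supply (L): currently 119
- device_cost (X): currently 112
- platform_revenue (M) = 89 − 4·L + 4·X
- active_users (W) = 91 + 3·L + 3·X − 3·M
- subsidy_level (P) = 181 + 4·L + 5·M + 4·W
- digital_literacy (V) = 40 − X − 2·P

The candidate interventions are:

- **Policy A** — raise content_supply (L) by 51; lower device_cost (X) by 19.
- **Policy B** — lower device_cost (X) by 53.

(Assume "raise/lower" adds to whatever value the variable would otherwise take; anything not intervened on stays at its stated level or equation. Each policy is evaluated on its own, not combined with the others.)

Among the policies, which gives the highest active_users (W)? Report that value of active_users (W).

Policy A (L + 51, X − 19):
  L = 119 + 51 = 170
  X = 112 − 19 = 93
  M = 89 − 4·170 + 4·93 = -219
  W = 91 + 3·170 + 3·93 − 3·(-219) = 1537
Policy B (X − 53):
  L = 119
  X = 112 − 53 = 59
  M = 89 − 4·119 + 4·59 = -151
  W = 91 + 3·119 + 3·59 − 3·(-151) = 1078
Comparing — Policy A: W=1537, Policy B: W=1078. Highest is 1537 (Policy A).

1537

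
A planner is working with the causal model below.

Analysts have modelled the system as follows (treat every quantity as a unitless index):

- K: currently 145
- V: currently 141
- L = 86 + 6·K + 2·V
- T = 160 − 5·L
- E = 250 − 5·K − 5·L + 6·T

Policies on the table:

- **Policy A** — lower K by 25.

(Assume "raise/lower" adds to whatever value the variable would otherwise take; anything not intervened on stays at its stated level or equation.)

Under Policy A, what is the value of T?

-5280

Policy A (K − 25):
  K = 145 − 25 = 120
  V = 141
  L = 86 + 6·120 + 2·141 = 1088
  T = 160 − 5·1088 = -5280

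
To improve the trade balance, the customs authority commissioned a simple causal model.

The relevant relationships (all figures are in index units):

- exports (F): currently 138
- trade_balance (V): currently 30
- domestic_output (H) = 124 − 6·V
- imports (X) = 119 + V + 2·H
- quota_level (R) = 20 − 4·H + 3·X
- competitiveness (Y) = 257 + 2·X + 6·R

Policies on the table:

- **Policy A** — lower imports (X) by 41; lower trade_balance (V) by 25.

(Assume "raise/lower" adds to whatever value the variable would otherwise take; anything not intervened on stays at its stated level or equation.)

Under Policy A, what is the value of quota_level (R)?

457

Policy A (X − 41, V − 25):
  V = 30 − 25 = 5
  H = 124 − 6·5 = 94
  X = 119 + 5 + 2·94 (−41 from intervention) = 271
  R = 20 − 4·94 + 3·271 = 457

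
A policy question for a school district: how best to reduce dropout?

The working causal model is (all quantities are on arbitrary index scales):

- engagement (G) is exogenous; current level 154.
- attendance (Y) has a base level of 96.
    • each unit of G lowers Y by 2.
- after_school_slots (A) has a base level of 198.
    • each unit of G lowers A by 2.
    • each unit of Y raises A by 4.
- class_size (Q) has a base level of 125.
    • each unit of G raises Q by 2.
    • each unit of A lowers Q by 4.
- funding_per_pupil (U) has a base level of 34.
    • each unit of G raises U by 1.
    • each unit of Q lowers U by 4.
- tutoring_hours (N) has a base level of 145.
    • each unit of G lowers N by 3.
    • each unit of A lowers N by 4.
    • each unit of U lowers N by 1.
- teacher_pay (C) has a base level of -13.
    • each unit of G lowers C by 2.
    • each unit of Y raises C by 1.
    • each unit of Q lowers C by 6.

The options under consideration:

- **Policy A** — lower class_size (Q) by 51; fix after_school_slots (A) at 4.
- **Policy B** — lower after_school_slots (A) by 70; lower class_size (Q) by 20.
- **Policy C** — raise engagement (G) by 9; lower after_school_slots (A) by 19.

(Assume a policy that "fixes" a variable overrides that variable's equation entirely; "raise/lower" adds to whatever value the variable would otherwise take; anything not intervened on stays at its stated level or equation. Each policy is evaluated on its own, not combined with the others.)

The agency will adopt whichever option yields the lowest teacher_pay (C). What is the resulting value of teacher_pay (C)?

-28883

Policy A (Q − 51, A := 4):
  G = 154
  Y = 96 − 2·154 = -212
  A = 4
  Q = 125 + 2·154 − 4·4 (−51 from intervention) = 366
  C = -13 − 2·154 + (-212) − 6·366 = -2729
Policy B (A − 70, Q − 20):
  G = 154
  Y = 96 − 2·154 = -212
  A = 198 − 2·154 + 4·(-212) (−70 from intervention) = -1028
  Q = 125 + 2·154 − 4·(-1028) (−20 from intervention) = 4525
  C = -13 − 2·154 + (-212) − 6·4525 = -27683
Policy C (G + 9, A − 19):
  G = 154 + 9 = 163
  Y = 96 − 2·163 = -230
  A = 198 − 2·163 + 4·(-230) (−19 from intervention) = -1067
  Q = 125 + 2·163 − 4·(-1067) = 4719
  C = -13 − 2·163 + (-230) − 6·4719 = -28883
Comparing — Policy A: C=-2729, Policy B: C=-27683, Policy C: C=-28883. Lowest is -28883 (Policy C).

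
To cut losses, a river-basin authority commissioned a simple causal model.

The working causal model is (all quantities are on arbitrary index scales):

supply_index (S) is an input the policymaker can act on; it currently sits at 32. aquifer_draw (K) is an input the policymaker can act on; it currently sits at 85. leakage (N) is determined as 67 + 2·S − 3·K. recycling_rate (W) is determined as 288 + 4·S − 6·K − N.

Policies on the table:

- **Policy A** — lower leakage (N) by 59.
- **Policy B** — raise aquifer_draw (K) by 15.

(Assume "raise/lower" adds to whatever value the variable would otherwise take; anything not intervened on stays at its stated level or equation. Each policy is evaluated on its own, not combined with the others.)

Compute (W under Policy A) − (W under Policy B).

104

Policy A (N − 59):
  S = 32
  K = 85
  N = 67 + 2·32 − 3·85 (−59 from intervention) = -183
  W = 288 + 4·32 − 6·85 − (-183) = 89
Policy B (K + 15):
  S = 32
  K = 85 + 15 = 100
  N = 67 + 2·32 − 3·100 = -169
  W = 288 + 4·32 − 6·100 − (-169) = -15
W: 89 − (-15) = 104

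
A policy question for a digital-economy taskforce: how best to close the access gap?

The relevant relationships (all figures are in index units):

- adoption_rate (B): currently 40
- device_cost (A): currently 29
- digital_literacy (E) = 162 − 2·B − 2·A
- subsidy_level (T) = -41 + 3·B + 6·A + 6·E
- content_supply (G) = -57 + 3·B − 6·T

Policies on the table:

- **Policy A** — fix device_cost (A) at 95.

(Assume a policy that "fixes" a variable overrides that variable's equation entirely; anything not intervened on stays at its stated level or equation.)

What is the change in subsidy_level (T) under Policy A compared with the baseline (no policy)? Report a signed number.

-396

Baseline:
  B = 40
  A = 29
  E = 162 − 2·40 − 2·29 = 24
  T = -41 + 3·40 + 6·29 + 6·24 = 397
Policy A (A := 95):
  B = 40
  A = 95
  E = 162 − 2·40 − 2·95 = -108
  T = -41 + 3·40 + 6·95 + 6·(-108) = 1
Change in T: 1 − 397 = -396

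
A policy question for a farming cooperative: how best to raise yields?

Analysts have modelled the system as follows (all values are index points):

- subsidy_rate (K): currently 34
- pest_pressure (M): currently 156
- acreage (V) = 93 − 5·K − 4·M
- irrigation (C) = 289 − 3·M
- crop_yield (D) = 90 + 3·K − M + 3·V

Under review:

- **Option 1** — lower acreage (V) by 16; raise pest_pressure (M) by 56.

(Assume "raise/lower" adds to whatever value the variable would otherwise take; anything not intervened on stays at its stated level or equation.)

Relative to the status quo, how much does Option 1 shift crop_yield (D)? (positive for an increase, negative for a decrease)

-776

Baseline:
  K = 34
  M = 156
  V = 93 − 5·34 − 4·156 = -701
  D = 90 + 3·34 − 156 + 3·(-701) = -2067
Option 1 (V − 16, M + 56):
  K = 34
  M = 156 + 56 = 212
  V = 93 − 5·34 − 4·212 (−16 from intervention) = -941
  D = 90 + 3·34 − 212 + 3·(-941) = -2843
Change in D: -2843 − (-2067) = -776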